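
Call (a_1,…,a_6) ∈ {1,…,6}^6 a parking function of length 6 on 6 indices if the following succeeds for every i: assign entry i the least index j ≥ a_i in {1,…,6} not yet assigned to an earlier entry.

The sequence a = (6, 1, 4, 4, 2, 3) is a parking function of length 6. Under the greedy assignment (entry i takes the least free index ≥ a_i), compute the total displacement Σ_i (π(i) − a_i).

Σπ = 6·7/2 = 21 (π permutes [6]); Σa = 6+1+4+4+2+3 = 20; disp = 21−20 = 1.

1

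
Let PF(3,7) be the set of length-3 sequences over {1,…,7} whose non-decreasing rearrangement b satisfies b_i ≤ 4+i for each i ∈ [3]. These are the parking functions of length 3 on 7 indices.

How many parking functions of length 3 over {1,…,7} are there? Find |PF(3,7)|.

Count = (7−3+1)·(7+1)^(3−1) = 5 · 64 = 320 (Konheim–Weiss)
One tuple (2,3,3) → sorted (2,3,3): b_i ≤ 4+i ∀i, a PF.

320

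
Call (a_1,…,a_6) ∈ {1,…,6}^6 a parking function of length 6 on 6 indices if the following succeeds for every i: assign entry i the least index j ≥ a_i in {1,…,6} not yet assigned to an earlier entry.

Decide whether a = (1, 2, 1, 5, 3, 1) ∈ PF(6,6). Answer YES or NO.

Rearranged: b = (1, 1, 1, 2, 3, 5).
  b_1=1 ≤ 1
  b_2=1 ≤ 2
  b_3=1 ≤ 3
  b_4=2 ≤ 4
  b_5=3 ≤ 5
  b_6=5 ≤ 6
All bounds hold ⇒ YES

YES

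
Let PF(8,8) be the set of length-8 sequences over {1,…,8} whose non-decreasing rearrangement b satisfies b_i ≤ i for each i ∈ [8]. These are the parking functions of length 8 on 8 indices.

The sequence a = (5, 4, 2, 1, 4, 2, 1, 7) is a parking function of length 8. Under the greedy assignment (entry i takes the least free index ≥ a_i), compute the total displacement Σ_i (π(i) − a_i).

Σπ = 8·9/2 = 36 (π permutes [8]); Σa = 5+4+2+1+4+2+1+7 = 26; disp = 36−26 = 10.

10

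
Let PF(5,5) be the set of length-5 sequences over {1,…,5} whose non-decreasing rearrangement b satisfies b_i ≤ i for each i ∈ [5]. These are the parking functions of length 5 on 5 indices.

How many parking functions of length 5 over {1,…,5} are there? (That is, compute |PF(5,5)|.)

1296

Count = (5−5+1)·(5+1)^(5−1) = 1 · 1296 = 1296 [KW]
One tuple (1,1,1,2,3) → sorted (1,1,1,2,3): b_i ≤ i ∀i, a PF.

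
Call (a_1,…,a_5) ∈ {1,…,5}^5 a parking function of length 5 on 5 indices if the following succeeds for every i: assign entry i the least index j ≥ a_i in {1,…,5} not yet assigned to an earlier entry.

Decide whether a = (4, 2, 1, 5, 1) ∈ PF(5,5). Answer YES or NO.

Sorted: b = (1, 1, 2, 4, 5).
  b_1=1 ≤ 1
  b_2=1 ≤ 2
  b_3=2 ≤ 3
  b_4=4 ≤ 4
  b_5=5 ≤ 5
All bounds hold ⇒ YES

YES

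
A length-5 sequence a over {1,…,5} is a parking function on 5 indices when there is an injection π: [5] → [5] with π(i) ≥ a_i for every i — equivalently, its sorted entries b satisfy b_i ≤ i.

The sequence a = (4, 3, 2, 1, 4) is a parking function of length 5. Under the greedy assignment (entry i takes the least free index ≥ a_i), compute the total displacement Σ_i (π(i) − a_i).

Σπ(i) = 1+…+5 = 15; Σa = 4+3+2+1+4 = 14; disp = 15−14 = 1.

1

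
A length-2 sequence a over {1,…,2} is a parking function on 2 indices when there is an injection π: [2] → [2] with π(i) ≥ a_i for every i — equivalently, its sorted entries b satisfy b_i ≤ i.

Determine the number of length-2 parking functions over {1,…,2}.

Count = (2+1−2)·(2+1)^{2−1} = 1×3 = 3
One tuple (2,1) → sorted (1,2): b_i ≤ i ∀i, a PF.

3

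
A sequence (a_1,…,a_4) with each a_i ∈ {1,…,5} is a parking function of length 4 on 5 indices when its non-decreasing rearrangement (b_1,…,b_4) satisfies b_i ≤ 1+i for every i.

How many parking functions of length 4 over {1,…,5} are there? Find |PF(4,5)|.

|PF(4,5)| = 2·6^3 = 2×216 = 432
Example (1,4,4,1) → sorted (1,1,4,4): b_i ≤ 1+i ∀i, a PF.

432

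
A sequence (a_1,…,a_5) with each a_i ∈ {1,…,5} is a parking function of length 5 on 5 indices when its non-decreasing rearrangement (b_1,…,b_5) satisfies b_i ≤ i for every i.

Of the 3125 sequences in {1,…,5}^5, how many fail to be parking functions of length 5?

1829

Count = 1·6^4 = 1·1296 = 1296 (Pollak)
Check (5,1,5,4,3) → sorted (1,3,4,5,5): b_2=3>2, not a PF.
Total 3125; non-PF = 3125−1296 = 1829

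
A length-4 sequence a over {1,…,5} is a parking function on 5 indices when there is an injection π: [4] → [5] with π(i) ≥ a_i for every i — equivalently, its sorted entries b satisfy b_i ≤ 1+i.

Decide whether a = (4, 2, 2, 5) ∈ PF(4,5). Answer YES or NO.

Rearranged: b = (2, 2, 4, 5).
  b_1=2 ≤ 2
  b_2=2 ≤ 3
  b_3=4 ≤ 4
  b_4=5 ≤ 5
All bounds hold ⇒ YES

YES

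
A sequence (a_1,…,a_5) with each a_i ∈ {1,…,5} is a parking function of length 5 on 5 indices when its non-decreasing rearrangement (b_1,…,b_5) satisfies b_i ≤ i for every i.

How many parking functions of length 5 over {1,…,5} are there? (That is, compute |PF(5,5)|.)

|PF(5,5)| = (5+1−5)·(5+1)^{5−1} = 1 · 1296 = 1296 (Pollak)
Example (2,4,1,3,5) → sorted (1,2,3,4,5): b_i ≤ i ∀i, a PF.

1296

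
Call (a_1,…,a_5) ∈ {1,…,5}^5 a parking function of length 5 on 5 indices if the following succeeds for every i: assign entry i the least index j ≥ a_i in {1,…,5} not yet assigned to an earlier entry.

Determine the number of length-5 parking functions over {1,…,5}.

|PF(5,5)| = (5−5+1)·(5+1)^(5−1) = 1×1296 = 1296 [KW]
Example (2,2,1,3,1) → sorted (1,1,2,2,3): b_i ≤ i ∀i, a PF.

1296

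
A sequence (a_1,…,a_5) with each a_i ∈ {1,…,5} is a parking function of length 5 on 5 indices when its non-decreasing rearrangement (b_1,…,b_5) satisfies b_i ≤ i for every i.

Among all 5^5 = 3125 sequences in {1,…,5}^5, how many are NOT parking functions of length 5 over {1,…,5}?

|PF(5,5)| = (5−5+1)·(5+1)^(5−1) = 1 · 1296 = 1296 [KW]
E.g. (2,3,2,3,2) → sorted (2,2,2,3,3): b_1=2>1, not a PF.
So 3125 − 1296 = 1829 fail.

1829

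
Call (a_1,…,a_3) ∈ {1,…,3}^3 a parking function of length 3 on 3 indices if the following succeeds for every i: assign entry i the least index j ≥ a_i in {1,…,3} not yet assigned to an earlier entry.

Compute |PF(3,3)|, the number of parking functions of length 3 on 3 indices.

#PF = 1·4^2 = 1·16 = 16
Check (1,2,2) → sorted (1,2,2): b_i ≤ i ∀i, a PF.

16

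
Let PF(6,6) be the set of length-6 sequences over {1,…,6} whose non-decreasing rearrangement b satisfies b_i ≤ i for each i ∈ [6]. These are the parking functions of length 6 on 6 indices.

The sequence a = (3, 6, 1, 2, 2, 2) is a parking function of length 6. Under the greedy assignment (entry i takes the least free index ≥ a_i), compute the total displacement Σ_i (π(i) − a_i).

Σπ(i) = 1+…+6 = 21; Σa = 3+6+1+2+2+2 = 16; disp = 21−16 = 5.

5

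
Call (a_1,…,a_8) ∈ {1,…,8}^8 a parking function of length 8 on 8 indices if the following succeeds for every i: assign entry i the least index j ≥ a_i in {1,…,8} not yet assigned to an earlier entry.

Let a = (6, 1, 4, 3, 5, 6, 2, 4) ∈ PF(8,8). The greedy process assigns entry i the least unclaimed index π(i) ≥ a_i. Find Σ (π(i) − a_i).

Σπ(i) = 1+…+8 = 36; Σa = 6+1+4+3+5+6+2+4 = 31; disp = 36−31 = 5.

5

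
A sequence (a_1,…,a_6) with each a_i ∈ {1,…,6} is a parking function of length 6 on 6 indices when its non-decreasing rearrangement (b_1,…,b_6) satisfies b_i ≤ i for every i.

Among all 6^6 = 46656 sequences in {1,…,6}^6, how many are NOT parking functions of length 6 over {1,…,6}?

29849

#PF = (6−6+1)·(6+1)^(6−1) = 1 · 16807 = 16807 [KW]
One tuple (6,5,1,6,1,1) → sorted (1,1,1,5,6,6): b_4=5>4, not a PF.
6^6 − 16807 = 46656 − 16807 = 29849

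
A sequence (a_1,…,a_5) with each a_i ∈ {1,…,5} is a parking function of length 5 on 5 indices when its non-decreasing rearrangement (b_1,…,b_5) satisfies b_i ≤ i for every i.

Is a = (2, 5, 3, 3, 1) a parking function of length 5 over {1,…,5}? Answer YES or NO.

Order a: b = (1, 2, 3, 3, 5).
  b_1=1 ≤ 1
  b_2=2 ≤ 2
  b_3=3 ≤ 3
  b_4=3 ≤ 4
  b_5=5 ≤ 5
All bounds hold ⇒ YES

YES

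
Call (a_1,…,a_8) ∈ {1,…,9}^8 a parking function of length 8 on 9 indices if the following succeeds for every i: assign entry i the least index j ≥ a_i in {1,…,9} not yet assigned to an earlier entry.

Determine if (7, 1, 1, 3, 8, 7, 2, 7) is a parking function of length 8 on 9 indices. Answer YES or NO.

Rearranged: b = (1, 1, 2, 3, 7, 7, 7, 8).
  b_1=1 ≤ 2
  b_2=1 ≤ 3
  b_3=2 ≤ 4
  b_4=3 ≤ 5
  b_5=7 > 6
  fails at i=5 ⇒ NO

NO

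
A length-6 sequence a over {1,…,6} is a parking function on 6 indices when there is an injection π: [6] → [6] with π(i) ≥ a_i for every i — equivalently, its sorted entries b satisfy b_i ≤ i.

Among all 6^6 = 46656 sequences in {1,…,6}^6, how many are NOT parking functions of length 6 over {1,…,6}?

29849

Count = (7−6)·7^(6−1) = 1 · 16807 = 16807 (Pollak)
Check (5,5,6,1,6,5) → sorted (1,5,5,5,6,6): b_2=5>2, not a PF.
Total 46656; non-PF = 46656−16807 = 29849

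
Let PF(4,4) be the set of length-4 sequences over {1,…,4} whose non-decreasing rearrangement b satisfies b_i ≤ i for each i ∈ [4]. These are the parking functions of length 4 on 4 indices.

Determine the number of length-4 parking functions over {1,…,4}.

#PF = 1·5^3 = 1×125 = 125 (Konheim–Weiss)
One tuple (1,1,3,4) → sorted (1,1,3,4): b_i ≤ i ∀i, a PF.

125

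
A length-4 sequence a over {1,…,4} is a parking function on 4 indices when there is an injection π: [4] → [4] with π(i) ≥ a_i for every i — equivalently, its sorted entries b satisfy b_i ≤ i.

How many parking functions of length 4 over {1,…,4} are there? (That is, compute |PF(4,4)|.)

|PF(4,4)| = 1·5^3 = 1×125 = 125 (Konheim–Weiss)
Check (3,1,3,2) → sorted (1,2,3,3): b_i ≤ i ∀i, a PF.

125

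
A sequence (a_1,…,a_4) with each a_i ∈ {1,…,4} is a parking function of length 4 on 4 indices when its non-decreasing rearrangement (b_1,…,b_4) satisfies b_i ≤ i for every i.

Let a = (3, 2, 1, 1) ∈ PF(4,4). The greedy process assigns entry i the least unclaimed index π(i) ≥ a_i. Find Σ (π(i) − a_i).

Σπ = 10 ({1..4} each once); Σa = 3+2+1+1 = 7; disp = 10−7 = 3.

3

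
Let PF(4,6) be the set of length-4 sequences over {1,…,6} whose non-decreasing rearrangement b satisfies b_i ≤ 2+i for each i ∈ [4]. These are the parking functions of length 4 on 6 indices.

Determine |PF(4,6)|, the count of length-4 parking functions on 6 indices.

1029

|PF| = (6−4+1)·(6+1)^(4−1) = 3·343 = 1029
E.g. (3,1,5,5) → sorted (1,3,5,5): b_i ≤ 2+i ∀i, a PF.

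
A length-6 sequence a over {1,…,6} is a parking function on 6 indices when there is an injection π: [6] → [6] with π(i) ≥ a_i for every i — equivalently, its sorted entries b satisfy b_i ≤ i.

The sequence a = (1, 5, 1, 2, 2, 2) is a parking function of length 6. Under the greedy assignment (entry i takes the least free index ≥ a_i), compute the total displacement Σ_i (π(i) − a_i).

8

Σπ = 21 ({1..6} each once); Σa = 1+5+1+2+2+2 = 13; disp = 21−13 = 8.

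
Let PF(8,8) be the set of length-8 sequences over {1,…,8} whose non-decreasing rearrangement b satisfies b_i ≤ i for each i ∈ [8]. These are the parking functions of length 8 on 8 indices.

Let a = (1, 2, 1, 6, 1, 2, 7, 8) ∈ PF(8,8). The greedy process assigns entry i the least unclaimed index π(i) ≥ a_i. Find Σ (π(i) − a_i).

Σπ(i) = 1+…+8 = 36; Σa = 1+2+1+6+1+2+7+8 = 28; disp = 36−28 = 8.

8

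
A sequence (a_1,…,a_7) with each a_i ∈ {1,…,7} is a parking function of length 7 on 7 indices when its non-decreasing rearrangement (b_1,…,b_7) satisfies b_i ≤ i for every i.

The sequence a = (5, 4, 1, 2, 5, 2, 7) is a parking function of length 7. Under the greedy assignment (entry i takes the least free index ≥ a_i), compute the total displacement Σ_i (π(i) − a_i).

2

Σπ = 28 ({1..7} each once); Σa = 5+4+1+2+5+2+7 = 26; disp = 28−26 = 2.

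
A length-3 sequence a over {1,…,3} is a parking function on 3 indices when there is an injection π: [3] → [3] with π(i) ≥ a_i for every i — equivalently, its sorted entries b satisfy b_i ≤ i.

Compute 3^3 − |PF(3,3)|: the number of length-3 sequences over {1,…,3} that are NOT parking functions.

|PF| = (4−3)·4^(3−1) = 1·16 = 16
E.g. (3,3,2) → sorted (2,3,3): b_1=2>1, not a PF.
So 27 − 16 = 11 fail.

11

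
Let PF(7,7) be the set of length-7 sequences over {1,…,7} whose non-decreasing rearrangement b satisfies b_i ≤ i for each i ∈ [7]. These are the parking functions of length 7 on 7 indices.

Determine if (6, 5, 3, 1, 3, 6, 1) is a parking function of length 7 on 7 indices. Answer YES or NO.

Sorted: b = (1, 1, 3, 3, 5, 6, 6).
  b_1=1 ≤ 1
  b_2=1 ≤ 2
  b_3=3 ≤ 3
  b_4=3 ≤ 4
  b_5=5 ≤ 5
  b_6=6 ≤ 6
  b_7=6 ≤ 7
All bounds hold ⇒ YES

YES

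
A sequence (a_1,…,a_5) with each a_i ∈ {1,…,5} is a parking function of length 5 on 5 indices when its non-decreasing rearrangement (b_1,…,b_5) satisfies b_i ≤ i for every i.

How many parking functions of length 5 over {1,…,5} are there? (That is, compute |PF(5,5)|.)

1296

|PF| = (5−5+1)·(5+1)^(5−1) = 1 · 1296 = 1296 (Pollak)
Check (2,4,2,4,1) → sorted (1,2,2,4,4): b_i ≤ i ∀i, a PF.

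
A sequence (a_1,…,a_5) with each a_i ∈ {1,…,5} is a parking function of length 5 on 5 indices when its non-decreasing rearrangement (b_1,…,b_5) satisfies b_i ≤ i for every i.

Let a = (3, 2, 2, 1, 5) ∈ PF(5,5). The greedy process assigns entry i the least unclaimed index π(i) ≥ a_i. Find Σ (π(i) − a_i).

2

Σπ = 15 ({1..5} each once); Σa = 3+2+2+1+5 = 13; disp = 15−13 = 2.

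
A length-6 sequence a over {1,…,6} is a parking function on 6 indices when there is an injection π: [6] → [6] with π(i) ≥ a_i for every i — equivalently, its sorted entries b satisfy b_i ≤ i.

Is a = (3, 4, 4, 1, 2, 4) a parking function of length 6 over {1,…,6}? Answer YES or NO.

Order a: b = (1, 2, 3, 4, 4, 4).
  b_1=1 ≤ 1
  b_2=2 ≤ 2
  b_3=3 ≤ 3
  b_4=4 ≤ 4
  b_5=4 ≤ 5
  b_6=4 ≤ 6
All bounds hold ⇒ YES

YES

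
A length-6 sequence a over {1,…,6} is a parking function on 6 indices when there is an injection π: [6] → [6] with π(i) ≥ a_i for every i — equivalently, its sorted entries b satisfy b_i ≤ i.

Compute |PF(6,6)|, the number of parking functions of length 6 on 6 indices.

16807

|PF| = (6+1−6)·(6+1)^{6−1} = 1×16807 = 16807 (Konheim–Weiss)
Check (3,3,3,1,2,4) → sorted (1,2,3,3,3,4): b_i ≤ i ∀i, a PF.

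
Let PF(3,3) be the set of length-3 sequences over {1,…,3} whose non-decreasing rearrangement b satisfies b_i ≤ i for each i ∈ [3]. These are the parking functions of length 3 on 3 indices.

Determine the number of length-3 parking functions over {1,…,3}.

Count = (4−3)·4^(3−1) = 1×16 = 16 (Pollak)
Check (2,3,1) → sorted (1,2,3): b_i ≤ i ∀i, a PF.

16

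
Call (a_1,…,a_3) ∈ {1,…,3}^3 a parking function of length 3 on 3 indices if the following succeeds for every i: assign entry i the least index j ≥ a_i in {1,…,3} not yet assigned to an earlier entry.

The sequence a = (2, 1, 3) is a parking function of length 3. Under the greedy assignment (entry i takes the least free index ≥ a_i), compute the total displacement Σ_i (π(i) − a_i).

Σπ(i) = 1+…+3 = 6; Σa = 2+1+3 = 6; disp = 6−6 = 0.

0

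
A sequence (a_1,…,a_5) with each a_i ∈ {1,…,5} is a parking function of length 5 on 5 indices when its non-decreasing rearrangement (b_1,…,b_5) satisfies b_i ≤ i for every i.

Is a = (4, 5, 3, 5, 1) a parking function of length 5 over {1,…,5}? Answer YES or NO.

Rearranged: b = (1, 3, 4, 5, 5).
  b_1=1 ≤ 1
  b_2=3 > 2
  fails at i=2 ⇒ NO

NO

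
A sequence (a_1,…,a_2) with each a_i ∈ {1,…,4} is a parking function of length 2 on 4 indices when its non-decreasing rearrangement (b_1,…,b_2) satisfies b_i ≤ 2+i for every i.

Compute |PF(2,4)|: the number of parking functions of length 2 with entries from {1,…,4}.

|PF(2,4)| = (4−2+1)·(4+1)^(2−1) = 3×5 = 15 (Konheim–Weiss)
Example (4,1) → sorted (1,4): b_i ≤ 2+i ∀i, a PF.

15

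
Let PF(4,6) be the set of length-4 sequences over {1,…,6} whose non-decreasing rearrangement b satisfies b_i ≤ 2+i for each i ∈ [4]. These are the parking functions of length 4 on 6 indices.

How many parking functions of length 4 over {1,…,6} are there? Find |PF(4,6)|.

1029

|PF| = (7−4)·7^(4−1) = 3 · 343 = 1029 [KW]
E.g. (5,3,2,6) → sorted (2,3,5,6): b_i ≤ 2+i ∀i, a PF.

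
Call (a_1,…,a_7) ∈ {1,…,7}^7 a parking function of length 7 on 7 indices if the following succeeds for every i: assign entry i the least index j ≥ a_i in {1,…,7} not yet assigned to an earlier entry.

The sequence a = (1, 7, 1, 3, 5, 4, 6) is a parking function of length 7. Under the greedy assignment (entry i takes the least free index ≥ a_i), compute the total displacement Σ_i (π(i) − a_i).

1

Σπ = 28 ({1..7} each once); Σa = 1+7+1+3+5+4+6 = 27; disp = 28−27 = 1.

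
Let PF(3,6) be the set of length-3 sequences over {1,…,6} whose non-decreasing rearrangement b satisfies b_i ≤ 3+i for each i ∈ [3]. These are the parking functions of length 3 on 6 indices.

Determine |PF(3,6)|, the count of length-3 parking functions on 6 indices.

196

#PF = (7−3)·7^(3−1) = 4×49 = 196
Example (6,3,2) → sorted (2,3,6): b_i ≤ 3+i ∀i, a PF.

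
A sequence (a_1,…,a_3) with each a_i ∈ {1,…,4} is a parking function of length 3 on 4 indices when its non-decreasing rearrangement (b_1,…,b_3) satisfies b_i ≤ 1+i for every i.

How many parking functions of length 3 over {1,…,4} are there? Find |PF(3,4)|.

50

|PF| = (4−3+1)·(4+1)^(3−1) = 2·25 = 50
One tuple (2,2,4) → sorted (2,2,4): b_i ≤ 1+i ∀i, a PF.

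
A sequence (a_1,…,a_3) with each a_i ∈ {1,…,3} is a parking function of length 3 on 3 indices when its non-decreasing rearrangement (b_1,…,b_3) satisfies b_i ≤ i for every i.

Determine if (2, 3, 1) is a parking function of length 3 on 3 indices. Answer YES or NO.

Rearranged: b = (1, 2, 3).
  b_1=1 ≤ 1
  b_2=2 ≤ 2
  b_3=3 ≤ 3
All bounds hold ⇒ YES

YES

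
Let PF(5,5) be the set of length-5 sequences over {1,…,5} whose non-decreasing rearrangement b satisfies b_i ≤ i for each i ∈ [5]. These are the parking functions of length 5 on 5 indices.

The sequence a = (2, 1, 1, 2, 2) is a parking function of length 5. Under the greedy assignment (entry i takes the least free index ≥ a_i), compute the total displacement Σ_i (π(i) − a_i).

7

Σπ = 15 ({1..5} each once); Σa = 2+1+1+2+2 = 8; disp = 15−8 = 7.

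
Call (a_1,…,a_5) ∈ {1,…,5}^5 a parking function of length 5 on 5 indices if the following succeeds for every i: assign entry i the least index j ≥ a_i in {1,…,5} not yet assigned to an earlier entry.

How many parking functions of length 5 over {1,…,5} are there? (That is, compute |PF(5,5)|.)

1296

#PF = (5+1−5)·(5+1)^{5−1} = 1×1296 = 1296 (Konheim–Weiss)
One tuple (3,2,4,1,5) → sorted (1,2,3,4,5): b_i ≤ i ∀i, a PF.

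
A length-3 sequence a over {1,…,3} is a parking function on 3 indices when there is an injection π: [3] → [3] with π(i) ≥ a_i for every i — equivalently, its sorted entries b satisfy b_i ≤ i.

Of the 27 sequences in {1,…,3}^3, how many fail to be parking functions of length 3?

11

|PF(3,3)| = 1·4^2 = 1·16 = 16 [KW]
One tuple (3,3,3) → sorted (3,3,3): b_1=3>1, not a PF.
Total 27; non-PF = 27−16 = 11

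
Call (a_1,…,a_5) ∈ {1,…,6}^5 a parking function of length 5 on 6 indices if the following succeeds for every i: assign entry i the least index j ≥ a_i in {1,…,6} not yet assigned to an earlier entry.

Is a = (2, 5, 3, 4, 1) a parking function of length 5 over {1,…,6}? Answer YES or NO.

Order a: b = (1, 2, 3, 4, 5).
  b_1=1 ≤ 2
  b_2=2 ≤ 3
  b_3=3 ≤ 4
  b_4=4 ≤ 5
  b_5=5 ≤ 6
All bounds hold ⇒ YES

YES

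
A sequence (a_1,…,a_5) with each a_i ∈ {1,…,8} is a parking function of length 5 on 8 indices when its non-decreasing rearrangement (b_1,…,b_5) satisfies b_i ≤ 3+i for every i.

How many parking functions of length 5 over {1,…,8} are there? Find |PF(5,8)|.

|PF| = (9−5)·9^(5−1) = 4 · 6561 = 26244 [KW]
Example (7,7,2,2,6) → sorted (2,2,6,7,7): b_i ≤ 3+i ∀i, a PF.

26244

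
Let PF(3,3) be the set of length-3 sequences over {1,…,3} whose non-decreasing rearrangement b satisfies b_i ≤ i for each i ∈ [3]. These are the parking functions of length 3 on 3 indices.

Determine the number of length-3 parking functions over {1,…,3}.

|PF| = (4−3)·4^(3−1) = 1×16 = 16 [KW]
Check (2,1,3) → sorted (1,2,3): b_i ≤ i ∀i, a PF.

16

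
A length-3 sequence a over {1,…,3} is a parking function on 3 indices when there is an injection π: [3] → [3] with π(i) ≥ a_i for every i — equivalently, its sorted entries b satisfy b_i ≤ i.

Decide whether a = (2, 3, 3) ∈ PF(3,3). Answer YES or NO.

Rearranged: b = (2, 3, 3).
  b_1=2 > 1
  fails at i=1 ⇒ NO

NO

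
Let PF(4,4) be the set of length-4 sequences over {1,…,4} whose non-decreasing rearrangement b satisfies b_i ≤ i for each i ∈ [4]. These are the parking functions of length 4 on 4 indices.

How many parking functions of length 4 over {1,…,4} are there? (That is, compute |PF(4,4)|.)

125

Count = (4+1−4)·(4+1)^{4−1} = 1·125 = 125 (Konheim–Weiss)
Check (3,2,1,1) → sorted (1,1,2,3): b_i ≤ i ∀i, a PF.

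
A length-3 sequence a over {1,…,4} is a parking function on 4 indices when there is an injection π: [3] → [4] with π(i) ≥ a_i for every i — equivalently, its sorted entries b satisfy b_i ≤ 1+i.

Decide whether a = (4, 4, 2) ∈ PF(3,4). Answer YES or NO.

NO

Sorted: b = (2, 4, 4).
  b_1=2 ≤ 2
  b_2=4 > 3
  fails at i=2 ⇒ NO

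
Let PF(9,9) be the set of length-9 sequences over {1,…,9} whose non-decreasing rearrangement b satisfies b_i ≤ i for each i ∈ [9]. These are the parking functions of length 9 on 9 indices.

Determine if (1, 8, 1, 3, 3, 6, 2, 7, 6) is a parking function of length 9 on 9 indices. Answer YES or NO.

Order a: b = (1, 1, 2, 3, 3, 6, 6, 7, 8).
  b_1=1 ≤ 1
  b_2=1 ≤ 2
  b_3=2 ≤ 3
  b_4=3 ≤ 4
  b_5=3 ≤ 5
  b_6=6 ≤ 6
  b_7=6 ≤ 7
  b_8=7 ≤ 8
  b_9=8 ≤ 9
All bounds hold ⇒ YES

YES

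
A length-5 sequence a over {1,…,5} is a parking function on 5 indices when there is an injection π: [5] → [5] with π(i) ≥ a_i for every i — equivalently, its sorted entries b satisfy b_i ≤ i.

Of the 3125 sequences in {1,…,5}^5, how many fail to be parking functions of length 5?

|PF(5,5)| = (6−5)·6^(5−1) = 1 · 1296 = 1296 (Konheim–Weiss)
Example (4,1,5,5,5) → sorted (1,4,5,5,5): b_2=4>2, not a PF.
5^5 − 1296 = 3125 − 1296 = 1829

1829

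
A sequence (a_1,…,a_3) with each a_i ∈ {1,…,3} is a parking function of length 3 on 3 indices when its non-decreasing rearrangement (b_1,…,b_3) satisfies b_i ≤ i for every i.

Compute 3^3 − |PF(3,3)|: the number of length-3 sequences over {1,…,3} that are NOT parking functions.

11

#PF = (3+1−3)·(3+1)^{3−1} = 1×16 = 16 [KW]
Check (3,2,3) → sorted (2,3,3): b_1=2>1, not a PF.
Total 27; non-PF = 27−16 = 11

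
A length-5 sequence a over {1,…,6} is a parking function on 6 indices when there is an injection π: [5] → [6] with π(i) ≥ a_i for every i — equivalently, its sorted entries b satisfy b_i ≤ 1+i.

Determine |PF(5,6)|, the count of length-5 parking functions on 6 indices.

4802

|PF| = (6+1−5)·(6+1)^{5−1} = 2·2401 = 4802 (Konheim–Weiss)
One tuple (4,6,2,4,1) → sorted (1,2,4,4,6): b_i ≤ 1+i ∀i, a PF.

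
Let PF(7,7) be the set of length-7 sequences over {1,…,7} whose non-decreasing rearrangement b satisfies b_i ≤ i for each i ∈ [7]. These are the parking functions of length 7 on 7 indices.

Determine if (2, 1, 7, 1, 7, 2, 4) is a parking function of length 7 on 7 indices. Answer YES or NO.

NO

Rearranged: b = (1, 1, 2, 2, 4, 7, 7).
  b_1=1 ≤ 1
  b_2=1 ≤ 2
  b_3=2 ≤ 3
  b_4=2 ≤ 4
  b_5=4 ≤ 5
  b_6=7 > 6
  fails at i=6 ⇒ NO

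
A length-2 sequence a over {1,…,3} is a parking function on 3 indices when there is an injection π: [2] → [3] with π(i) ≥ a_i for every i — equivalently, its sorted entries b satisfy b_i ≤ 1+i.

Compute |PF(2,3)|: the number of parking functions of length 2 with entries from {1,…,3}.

|PF(2,3)| = (3+1−2)·(3+1)^{2−1} = 2×4 = 8 [KW]
One tuple (1,2) → sorted (1,2): b_i ≤ 1+i ∀i, a PF.

8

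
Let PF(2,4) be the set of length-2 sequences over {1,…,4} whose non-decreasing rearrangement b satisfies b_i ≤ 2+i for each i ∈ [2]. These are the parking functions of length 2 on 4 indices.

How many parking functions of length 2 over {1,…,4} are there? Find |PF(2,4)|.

15

|PF| = (5−2)·5^(2−1) = 3 · 5 = 15 [KW]
Check (2,2) → sorted (2,2): b_i ≤ 2+i ∀i, a PF.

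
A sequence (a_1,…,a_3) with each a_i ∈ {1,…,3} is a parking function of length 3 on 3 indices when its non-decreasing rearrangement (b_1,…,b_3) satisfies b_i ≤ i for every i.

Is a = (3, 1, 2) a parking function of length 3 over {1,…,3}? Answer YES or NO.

YES

Rearranged: b = (1, 2, 3).
  b_1=1 ≤ 1
  b_2=2 ≤ 2
  b_3=3 ≤ 3
All bounds hold ⇒ YES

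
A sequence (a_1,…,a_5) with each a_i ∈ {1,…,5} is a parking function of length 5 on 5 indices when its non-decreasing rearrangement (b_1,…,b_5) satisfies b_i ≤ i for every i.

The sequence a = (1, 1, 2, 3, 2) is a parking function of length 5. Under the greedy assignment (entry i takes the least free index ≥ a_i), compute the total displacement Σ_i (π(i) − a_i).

6

Σπ = 5·6/2 = 15 (π permutes [5]); Σa = 1+1+2+3+2 = 9; disp = 15−9 = 6.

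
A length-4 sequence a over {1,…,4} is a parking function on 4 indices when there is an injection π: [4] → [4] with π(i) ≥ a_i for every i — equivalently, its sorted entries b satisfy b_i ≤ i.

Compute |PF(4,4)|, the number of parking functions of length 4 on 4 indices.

Count = (4−4+1)·(4+1)^(4−1) = 1·125 = 125 (Konheim–Weiss)
Example (1,1,3,2) → sorted (1,1,2,3): b_i ≤ i ∀i, a PF.

125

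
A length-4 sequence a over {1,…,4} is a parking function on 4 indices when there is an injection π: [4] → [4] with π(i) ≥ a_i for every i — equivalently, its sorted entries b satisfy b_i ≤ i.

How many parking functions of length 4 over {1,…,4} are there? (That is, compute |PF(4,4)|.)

125

|PF(4,4)| = (4−4+1)·(4+1)^(4−1) = 1 · 125 = 125 (Pollak)
Example (2,3,4,1) → sorted (1,2,3,4): b_i ≤ i ∀i, a PF.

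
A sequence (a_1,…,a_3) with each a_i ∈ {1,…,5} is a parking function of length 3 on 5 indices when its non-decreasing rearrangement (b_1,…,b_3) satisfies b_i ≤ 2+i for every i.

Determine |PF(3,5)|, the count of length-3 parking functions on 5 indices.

|PF| = 3·6^2 = 3×36 = 108 (Konheim–Weiss)
E.g. (2,1,1) → sorted (1,1,2): b_i ≤ 2+i ∀i, a PF.

108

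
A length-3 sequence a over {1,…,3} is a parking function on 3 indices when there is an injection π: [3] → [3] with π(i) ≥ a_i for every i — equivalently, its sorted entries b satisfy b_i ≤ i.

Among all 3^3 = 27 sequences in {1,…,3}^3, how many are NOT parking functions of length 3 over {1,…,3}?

|PF(3,3)| = 1·4^2 = 1·16 = 16 (Pollak)
Example (3,3,2) → sorted (2,3,3): b_1=2>1, not a PF.
Total 27; non-PF = 27−16 = 11

11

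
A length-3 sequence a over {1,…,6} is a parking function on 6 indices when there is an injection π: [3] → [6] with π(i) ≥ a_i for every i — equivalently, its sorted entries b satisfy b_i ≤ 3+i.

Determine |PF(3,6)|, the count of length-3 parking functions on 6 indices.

196

|PF| = 4·7^2 = 4·49 = 196 (Konheim–Weiss)
Check (2,4,1) → sorted (1,2,4): b_i ≤ 3+i ∀i, a PF.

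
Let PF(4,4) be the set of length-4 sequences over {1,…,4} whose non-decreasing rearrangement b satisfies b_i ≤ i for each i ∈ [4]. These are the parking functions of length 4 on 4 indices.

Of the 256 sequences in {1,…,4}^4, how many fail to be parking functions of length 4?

131

#PF = (5−4)·5^(4−1) = 1·125 = 125
Check (1,2,4,4) → sorted (1,2,4,4): b_3=4>3, not a PF.
4^4 − 125 = 256 − 125 = 131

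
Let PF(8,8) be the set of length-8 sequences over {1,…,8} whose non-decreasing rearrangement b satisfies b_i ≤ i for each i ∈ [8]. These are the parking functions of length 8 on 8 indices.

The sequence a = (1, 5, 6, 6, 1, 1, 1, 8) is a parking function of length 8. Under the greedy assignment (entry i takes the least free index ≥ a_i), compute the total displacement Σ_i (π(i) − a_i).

Σπ = 8·9/2 = 36 (π permutes [8]); Σa = 1+5+6+6+1+1+1+8 = 29; disp = 36−29 = 7.

7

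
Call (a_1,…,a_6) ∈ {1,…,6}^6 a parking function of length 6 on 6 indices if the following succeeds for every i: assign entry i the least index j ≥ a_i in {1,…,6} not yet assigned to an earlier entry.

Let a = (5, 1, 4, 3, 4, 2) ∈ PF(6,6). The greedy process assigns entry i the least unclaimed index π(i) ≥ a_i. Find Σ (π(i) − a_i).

Σπ = 21 ({1..6} each once); Σa = 5+1+4+3+4+2 = 19; disp = 21−19 = 2.

2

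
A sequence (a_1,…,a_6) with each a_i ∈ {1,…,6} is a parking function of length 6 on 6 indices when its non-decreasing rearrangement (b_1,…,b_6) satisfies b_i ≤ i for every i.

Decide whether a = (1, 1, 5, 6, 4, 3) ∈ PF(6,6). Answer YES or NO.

YES

Sorted: b = (1, 1, 3, 4, 5, 6).
  b_1=1 ≤ 1
  b_2=1 ≤ 2
  b_3=3 ≤ 3
  b_4=4 ≤ 4
  b_5=5 ≤ 5
  b_6=6 ≤ 6
All bounds hold ⇒ YES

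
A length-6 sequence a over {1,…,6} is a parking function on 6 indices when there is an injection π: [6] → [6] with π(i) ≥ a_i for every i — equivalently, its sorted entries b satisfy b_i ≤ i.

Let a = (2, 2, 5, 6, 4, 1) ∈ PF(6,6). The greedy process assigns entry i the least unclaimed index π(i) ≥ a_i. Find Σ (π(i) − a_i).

1

Σπ = 6·7/2 = 21 (π permutes [6]); Σa = 2+2+5+6+4+1 = 20; disp = 21−20 = 1.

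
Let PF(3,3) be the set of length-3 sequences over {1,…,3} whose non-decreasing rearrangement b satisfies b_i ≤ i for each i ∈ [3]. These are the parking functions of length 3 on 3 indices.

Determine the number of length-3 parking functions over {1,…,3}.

16

|PF(3,3)| = (3+1−3)·(3+1)^{3−1} = 1×16 = 16 (Konheim–Weiss)
One tuple (2,3,1) → sorted (1,2,3): b_i ≤ i ∀i, a PF.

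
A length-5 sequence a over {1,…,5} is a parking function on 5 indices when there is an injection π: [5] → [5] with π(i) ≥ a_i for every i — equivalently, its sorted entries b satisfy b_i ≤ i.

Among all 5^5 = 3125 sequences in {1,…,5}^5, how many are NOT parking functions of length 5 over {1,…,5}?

|PF| = (5+1−5)·(5+1)^{5−1} = 1·1296 = 1296
Example (4,4,1,4,5) → sorted (1,4,4,4,5): b_2=4>2, not a PF.
So 3125 − 1296 = 1829 fail.

1829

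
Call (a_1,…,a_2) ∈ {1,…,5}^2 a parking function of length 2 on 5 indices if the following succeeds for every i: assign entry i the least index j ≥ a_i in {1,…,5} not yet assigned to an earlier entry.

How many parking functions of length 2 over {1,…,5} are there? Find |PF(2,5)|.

|PF(2,5)| = 4·6^1 = 4×6 = 24
Example (1,5) → sorted (1,5): b_i ≤ 3+i ∀i, a PF.

24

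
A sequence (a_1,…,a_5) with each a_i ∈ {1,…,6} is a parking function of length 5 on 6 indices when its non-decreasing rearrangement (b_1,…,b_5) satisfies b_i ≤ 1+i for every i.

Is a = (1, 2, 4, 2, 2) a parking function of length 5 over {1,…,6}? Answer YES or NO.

YES

Sorted: b = (1, 2, 2, 2, 4).
  b_1=1 ≤ 2
  b_2=2 ≤ 3
  b_3=2 ≤ 4
  b_4=2 ≤ 5
  b_5=4 ≤ 6
All bounds hold ⇒ YES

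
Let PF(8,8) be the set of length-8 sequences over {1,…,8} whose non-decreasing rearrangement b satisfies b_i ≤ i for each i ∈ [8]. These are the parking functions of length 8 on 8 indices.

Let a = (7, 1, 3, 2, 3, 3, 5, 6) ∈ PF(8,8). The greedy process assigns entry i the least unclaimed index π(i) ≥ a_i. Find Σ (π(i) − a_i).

6

Σπ(i) = 1+…+8 = 36; Σa = 7+1+3+2+3+3+5+6 = 30; disp = 36−30 = 6.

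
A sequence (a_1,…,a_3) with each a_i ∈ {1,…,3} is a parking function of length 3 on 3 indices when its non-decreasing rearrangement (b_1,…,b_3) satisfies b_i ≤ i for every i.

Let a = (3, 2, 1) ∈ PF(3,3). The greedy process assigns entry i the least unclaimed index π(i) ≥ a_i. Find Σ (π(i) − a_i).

0

Σπ(i) = 1+…+3 = 6; Σa = 3+2+1 = 6; disp = 6−6 = 0.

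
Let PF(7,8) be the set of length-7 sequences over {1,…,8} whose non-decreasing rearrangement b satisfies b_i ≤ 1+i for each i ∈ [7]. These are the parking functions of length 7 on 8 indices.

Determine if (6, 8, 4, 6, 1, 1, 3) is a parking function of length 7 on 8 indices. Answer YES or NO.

YES

Sorted: b = (1, 1, 3, 4, 6, 6, 8).
  b_1=1 ≤ 2
  b_2=1 ≤ 3
  b_3=3 ≤ 4
  b_4=4 ≤ 5
  b_5=6 ≤ 6
  b_6=6 ≤ 7
  b_7=8 ≤ 8
All bounds hold ⇒ YES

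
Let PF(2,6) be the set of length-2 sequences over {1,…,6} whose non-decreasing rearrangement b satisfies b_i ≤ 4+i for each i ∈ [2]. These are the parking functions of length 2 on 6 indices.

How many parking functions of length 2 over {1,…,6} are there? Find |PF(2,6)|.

35

|PF| = (7−2)·7^(2−1) = 5 · 7 = 35 [KW]
Example (1,4) → sorted (1,4): b_i ≤ 4+i ∀i, a PF.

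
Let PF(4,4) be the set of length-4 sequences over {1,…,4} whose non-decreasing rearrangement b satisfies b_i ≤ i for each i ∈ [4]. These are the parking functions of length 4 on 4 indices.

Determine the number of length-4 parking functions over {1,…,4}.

|PF| = (5−4)·5^(4−1) = 1·125 = 125 [KW]
One tuple (2,1,2,2) → sorted (1,2,2,2): b_i ≤ i ∀i, a PF.

125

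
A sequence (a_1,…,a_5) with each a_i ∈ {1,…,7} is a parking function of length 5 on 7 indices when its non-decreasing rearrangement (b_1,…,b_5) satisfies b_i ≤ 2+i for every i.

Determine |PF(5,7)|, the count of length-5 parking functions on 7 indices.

|PF(5,7)| = (8−5)·8^(5−1) = 3×4096 = 12288 (Pollak)
Check (7,2,4,3,2) → sorted (2,2,3,4,7): b_i ≤ 2+i ∀i, a PF.

12288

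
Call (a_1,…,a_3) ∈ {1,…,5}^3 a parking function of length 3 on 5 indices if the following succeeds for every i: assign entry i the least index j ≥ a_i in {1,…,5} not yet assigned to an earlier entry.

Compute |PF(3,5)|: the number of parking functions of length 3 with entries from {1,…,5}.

Count = (5−3+1)·(5+1)^(3−1) = 3·36 = 108 (Pollak)
E.g. (5,2,4) → sorted (2,4,5): b_i ≤ 2+i ∀i, a PF.

108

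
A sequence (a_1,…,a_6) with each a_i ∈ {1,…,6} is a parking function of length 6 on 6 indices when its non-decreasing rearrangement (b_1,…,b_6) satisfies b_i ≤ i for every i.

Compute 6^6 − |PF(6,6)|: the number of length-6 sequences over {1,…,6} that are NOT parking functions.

#PF = (6−6+1)·(6+1)^(6−1) = 1 · 16807 = 16807 [KW]
E.g. (3,5,6,1,5,6) → sorted (1,3,5,5,6,6): b_2=3>2, not a PF.
So 46656 − 16807 = 29849 fail.

29849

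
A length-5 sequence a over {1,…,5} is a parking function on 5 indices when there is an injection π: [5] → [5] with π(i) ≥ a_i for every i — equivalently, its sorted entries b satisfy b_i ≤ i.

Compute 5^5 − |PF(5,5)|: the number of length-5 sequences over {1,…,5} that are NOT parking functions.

|PF| = (5+1−5)·(5+1)^{5−1} = 1·1296 = 1296 [KW]
Check (4,2,5,5,4) → sorted (2,4,4,5,5): b_1=2>1, not a PF.
So 3125 − 1296 = 1829 fail.

1829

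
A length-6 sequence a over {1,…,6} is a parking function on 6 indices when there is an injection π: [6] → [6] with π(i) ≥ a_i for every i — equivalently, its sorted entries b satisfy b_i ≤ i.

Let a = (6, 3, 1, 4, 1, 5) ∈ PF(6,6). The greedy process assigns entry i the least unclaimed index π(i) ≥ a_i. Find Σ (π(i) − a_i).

1

Σπ = 6·7/2 = 21 (π permutes [6]); Σa = 6+3+1+4+1+5 = 20; disp = 21−20 = 1.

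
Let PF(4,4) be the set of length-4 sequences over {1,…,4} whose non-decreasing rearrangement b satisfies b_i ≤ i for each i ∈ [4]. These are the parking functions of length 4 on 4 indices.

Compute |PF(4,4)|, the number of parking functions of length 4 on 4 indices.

125

Count = (4−4+1)·(4+1)^(4−1) = 1×125 = 125 [KW]
One tuple (3,2,1,1) → sorted (1,1,2,3): b_i ≤ i ∀i, a PF.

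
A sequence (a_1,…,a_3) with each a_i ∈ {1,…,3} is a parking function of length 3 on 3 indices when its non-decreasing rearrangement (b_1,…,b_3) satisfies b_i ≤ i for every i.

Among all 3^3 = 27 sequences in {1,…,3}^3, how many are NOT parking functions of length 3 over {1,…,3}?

11

|PF(3,3)| = (3+1−3)·(3+1)^{3−1} = 1×16 = 16 (Konheim–Weiss)
One tuple (2,3,2) → sorted (2,2,3): b_1=2>1, not a PF.
3^3 − 16 = 27 − 16 = 11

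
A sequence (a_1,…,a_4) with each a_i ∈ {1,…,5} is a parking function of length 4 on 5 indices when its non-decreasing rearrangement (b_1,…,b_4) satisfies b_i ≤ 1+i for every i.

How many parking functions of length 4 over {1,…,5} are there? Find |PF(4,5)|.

432

Count = (5−4+1)·(5+1)^(4−1) = 2×216 = 432 (Pollak)
E.g. (2,2,5,2) → sorted (2,2,2,5): b_i ≤ 1+i ∀i, a PF.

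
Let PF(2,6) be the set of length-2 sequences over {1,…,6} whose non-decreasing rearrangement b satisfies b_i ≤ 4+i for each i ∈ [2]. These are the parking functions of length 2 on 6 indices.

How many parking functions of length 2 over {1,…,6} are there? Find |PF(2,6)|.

|PF(2,6)| = (7−2)·7^(2−1) = 5 · 7 = 35 (Pollak)
One tuple (3,6) → sorted (3,6): b_i ≤ 4+i ∀i, a PF.

35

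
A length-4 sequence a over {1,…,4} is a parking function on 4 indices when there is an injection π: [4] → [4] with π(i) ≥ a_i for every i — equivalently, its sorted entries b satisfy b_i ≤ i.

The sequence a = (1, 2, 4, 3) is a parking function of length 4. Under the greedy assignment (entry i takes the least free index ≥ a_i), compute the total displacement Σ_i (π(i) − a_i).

Σπ = 4·5/2 = 10 (π permutes [4]); Σa = 1+2+4+3 = 10; disp = 10−10 = 0.

0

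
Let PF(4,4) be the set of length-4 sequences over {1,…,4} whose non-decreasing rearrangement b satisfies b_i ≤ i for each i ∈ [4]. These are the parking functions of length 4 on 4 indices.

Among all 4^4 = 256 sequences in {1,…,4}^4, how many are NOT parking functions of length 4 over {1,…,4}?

Count = (4−4+1)·(4+1)^(4−1) = 1×125 = 125 (Pollak)
One tuple (3,4,3,4) → sorted (3,3,4,4): b_1=3>1, not a PF.
Total 256; non-PF = 256−125 = 131

131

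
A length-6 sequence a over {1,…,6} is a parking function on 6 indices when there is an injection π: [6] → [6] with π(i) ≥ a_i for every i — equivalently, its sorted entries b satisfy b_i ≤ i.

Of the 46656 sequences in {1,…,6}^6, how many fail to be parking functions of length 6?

|PF| = 1·7^5 = 1·16807 = 16807 (Pollak)
Check (3,6,3,4,4,4) → sorted (3,3,4,4,4,6): b_1=3>1, not a PF.
Total 46656; non-PF = 46656−16807 = 29849

29849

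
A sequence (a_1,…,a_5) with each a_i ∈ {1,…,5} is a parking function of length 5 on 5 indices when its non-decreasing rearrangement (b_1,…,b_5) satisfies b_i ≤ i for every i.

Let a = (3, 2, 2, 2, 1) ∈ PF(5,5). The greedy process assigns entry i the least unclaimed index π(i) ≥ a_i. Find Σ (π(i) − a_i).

5

Σπ = 5·6/2 = 15 (π permutes [5]); Σa = 3+2+2+2+1 = 10; disp = 15−10 = 5.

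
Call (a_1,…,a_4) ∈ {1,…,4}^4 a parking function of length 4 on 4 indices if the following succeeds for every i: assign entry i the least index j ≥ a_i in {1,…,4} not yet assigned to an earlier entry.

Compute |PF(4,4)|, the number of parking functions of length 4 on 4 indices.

|PF(4,4)| = 1·5^3 = 1·125 = 125
E.g. (2,3,2,1) → sorted (1,2,2,3): b_i ≤ i ∀i, a PF.

125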